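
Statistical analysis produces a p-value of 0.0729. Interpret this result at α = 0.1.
Since p = 0.0729 < α = 0.1, reject H₀.
There is sufficient evidence to reject the null hypothesis; the result is statistically significant at the 0.1 level.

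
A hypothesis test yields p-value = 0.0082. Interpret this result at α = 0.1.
Since p = 0.0082 < α = 0.1, reject H₀.
There is sufficient evidence to reject the null hypothesis; the result is statistically significant at the 0.1 level.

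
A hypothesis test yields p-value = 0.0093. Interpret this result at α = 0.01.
Since p = 0.0093 < α = 0.01, reject H₀.
There is sufficient evidence to reject the null hypothesis; the result is statistically significant at the 0.01 level.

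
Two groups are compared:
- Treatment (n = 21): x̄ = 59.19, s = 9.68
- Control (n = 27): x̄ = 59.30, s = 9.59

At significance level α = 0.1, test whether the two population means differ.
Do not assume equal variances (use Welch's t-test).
Welch's two-sample t-test:
H₀: μ₁ = μ₂
H₁: μ₁ ≠ μ₂
s₁²/n₁ = 9.68²/21 = 4.4620,  s₂²/n₂ = 9.59²/27 = 3.4062
SE = √(s₁²/n₁ + s₂²/n₂) = √(4.4620 + 3.4062) = 2.8050
df (Welch-Satterthwaite) = (s₁²/n₁ + s₂²/n₂)² / [(s₁²/n₁)²/(n₁-1) + (s₂²/n₂)²/(n₂-1)] ≈ 42.94
t = (x̄₁ - x̄₂) / SE = (59.19 - 59.30) / 2.8050 = -0.11 / 2.8050 = -0.039
p-value = 0.9689

Since p-value > α = 0.1, we fail to reject H₀.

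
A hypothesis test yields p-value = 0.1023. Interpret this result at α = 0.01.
Since p = 0.1023 > α = 0.01, fail to reject H₀.
There is insufficient evidence to reject the null hypothesis; the result is not statistically significant at the 0.01 level.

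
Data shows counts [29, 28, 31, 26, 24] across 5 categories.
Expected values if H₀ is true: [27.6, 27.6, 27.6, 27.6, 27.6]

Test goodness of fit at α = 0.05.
Chi-square goodness of fit test:
H₀: observed counts match expected distribution
H₁: observed counts differ from expected distribution
df = k - 1 = 4
χ² = Σ(O - E)²/E
   = (29 - 27.6)²/27.6 + (28 - 27.6)²/27.6 + (31 - 27.6)²/27.6 + (26 - 27.6)²/27.6 + (24 - 27.6)²/27.6
   = 0.071 + 0.006 + 0.419 + 0.093 + 0.470
   = 1.06
p-value = 0.9009

Since p-value > α = 0.05, we fail to reject H₀.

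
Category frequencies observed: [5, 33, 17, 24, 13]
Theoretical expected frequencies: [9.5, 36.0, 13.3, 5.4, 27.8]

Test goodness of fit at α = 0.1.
Chi-square goodness of fit test:
H₀: observed counts match expected distribution
H₁: observed counts differ from expected distribution
df = k - 1 = 4
χ² = Σ(O - E)²/E
   = (5 - 9.5)²/9.5 + (33 - 36.0)²/36.0 + (17 - 13.3)²/13.3 + (24 - 5.4)²/5.4 + (13 - 27.8)²/27.8
   = 2.132 + 0.250 + 1.029 + 64.067 + 7.879
   = 75.36
p-value < 0.0001

Since p-value < α = 0.1, we reject H₀.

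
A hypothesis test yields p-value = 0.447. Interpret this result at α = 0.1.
Since p = 0.447 > α = 0.1, fail to reject H₀.
There is insufficient evidence to reject the null hypothesis; the result is not statistically significant at the 0.1 level.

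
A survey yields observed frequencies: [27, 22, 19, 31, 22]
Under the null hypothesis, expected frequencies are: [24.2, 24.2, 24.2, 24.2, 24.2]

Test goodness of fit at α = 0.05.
Chi-square goodness of fit test:
H₀: observed counts match expected distribution
H₁: observed counts differ from expected distribution
df = k - 1 = 4
χ² = Σ(O - E)²/E
   = (27 - 24.2)²/24.2 + (22 - 24.2)²/24.2 + (19 - 24.2)²/24.2 + (31 - 24.2)²/24.2 + (22 - 24.2)²/24.2
   = 0.324 + 0.200 + 1.117 + 1.911 + 0.200
   = 3.75
p-value = 0.4406

Since p-value > α = 0.05, we fail to reject H₀.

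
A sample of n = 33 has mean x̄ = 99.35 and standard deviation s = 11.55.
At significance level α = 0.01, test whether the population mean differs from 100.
One-sample t-test:
H₀: μ = 100
H₁: μ ≠ 100
df = n - 1 = 32
t = (x̄ - μ₀) / (s/√n) = (99.35 - 100) / (11.55/√33) = -0.323
p-value = 0.7486

Since p-value > α = 0.01, we fail to reject H₀.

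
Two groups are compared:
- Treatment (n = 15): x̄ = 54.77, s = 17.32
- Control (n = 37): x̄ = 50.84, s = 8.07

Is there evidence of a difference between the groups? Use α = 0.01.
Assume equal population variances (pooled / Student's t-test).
Student's two-sample t-test (equal variances):
H₀: μ₁ = μ₂
H₁: μ₁ ≠ μ₂
df = n₁ + n₂ - 2 = 50
Pooled variance s_p² = [(n₁-1)s₁² + (n₂-1)s₂²] / (n₁ + n₂ - 2) = [(14)(17.32²) + (36)(8.07²)] / 50 = 130.8850
SE = √(s_p²(1/n₁ + 1/n₂)) = √(130.8850 × (1/15 + 1/37)) = 3.5019
t = (x̄₁ - x̄₂) / SE = (54.77 - 50.84) / 3.5019 = 3.93 / 3.5019 = 1.122
p-value = 0.2671

Since p-value > α = 0.01, we fail to reject H₀.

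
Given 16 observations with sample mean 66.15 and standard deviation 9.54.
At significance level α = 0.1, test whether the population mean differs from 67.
One-sample t-test:
H₀: μ = 67
H₁: μ ≠ 67
df = n - 1 = 15
t = (x̄ - μ₀) / (s/√n) = (66.15 - 67) / (9.54/√16) = -0.356
p-value = 0.7265

Since p-value > α = 0.1, we fail to reject H₀.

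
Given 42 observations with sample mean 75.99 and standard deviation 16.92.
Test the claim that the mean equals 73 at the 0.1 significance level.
One-sample t-test:
H₀: μ = 73
H₁: μ ≠ 73
df = n - 1 = 41
t = (x̄ - μ₀) / (s/√n) = (75.99 - 73) / (16.92/√42) = 1.145
p-value = 0.2588

Since p-value > α = 0.1, we fail to reject H₀.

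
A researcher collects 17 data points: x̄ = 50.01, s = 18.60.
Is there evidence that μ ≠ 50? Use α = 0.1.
One-sample t-test:
H₀: μ = 50
H₁: μ ≠ 50
df = n - 1 = 16
t = (x̄ - μ₀) / (s/√n) = (50.01 - 50) / (18.60/√17) = 0.002
p-value = 0.9983

Since p-value > α = 0.1, we fail to reject H₀.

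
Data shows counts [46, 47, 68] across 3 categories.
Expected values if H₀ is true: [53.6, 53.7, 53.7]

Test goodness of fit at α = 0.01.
Chi-square goodness of fit test:
H₀: observed counts match expected distribution
H₁: observed counts differ from expected distribution
df = k - 1 = 2
χ² = Σ(O - E)²/E
   = (46 - 53.6)²/53.6 + (47 - 53.7)²/53.7 + (68 - 53.7)²/53.7
   = 1.078 + 0.836 + 3.808
   = 5.72
p-value = 0.0572

Since p-value > α = 0.01, we fail to reject H₀.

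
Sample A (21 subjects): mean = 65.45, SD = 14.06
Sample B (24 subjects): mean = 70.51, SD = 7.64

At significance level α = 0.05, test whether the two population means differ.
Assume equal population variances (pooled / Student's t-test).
Student's two-sample t-test (equal variances):
H₀: μ₁ = μ₂
H₁: μ₁ ≠ μ₂
df = n₁ + n₂ - 2 = 43
Pooled variance s_p² = [(n₁-1)s₁² + (n₂-1)s₂²] / (n₁ + n₂ - 2) = [(20)(14.06²) + (23)(7.64²)] / 43 = 123.1668
SE = √(s_p²(1/n₁ + 1/n₂)) = √(123.1668 × (1/21 + 1/24)) = 3.3162
t = (x̄₁ - x̄₂) / SE = (65.45 - 70.51) / 3.3162 = -5.06 / 3.3162 = -1.526
p-value = 0.1344

Since p-value > α = 0.05, we fail to reject H₀.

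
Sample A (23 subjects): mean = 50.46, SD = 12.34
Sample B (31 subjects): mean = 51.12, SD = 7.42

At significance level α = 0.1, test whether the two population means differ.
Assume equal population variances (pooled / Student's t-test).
Student's two-sample t-test (equal variances):
H₀: μ₁ = μ₂
H₁: μ₁ ≠ μ₂
df = n₁ + n₂ - 2 = 52
Pooled variance s_p² = [(n₁-1)s₁² + (n₂-1)s₂²] / (n₁ + n₂ - 2) = [(22)(12.34²) + (30)(7.42²)] / 52 = 96.1876
SE = √(s_p²(1/n₁ + 1/n₂)) = √(96.1876 × (1/23 + 1/31)) = 2.6991
t = (x̄₁ - x̄₂) / SE = (50.46 - 51.12) / 2.6991 = -0.66 / 2.6991 = -0.245
p-value = 0.8078

Since p-value > α = 0.1, we fail to reject H₀.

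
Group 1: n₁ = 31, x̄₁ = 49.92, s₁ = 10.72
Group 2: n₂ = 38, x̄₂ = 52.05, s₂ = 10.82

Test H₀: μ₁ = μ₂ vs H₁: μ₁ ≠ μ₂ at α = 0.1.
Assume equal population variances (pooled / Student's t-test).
Student's two-sample t-test (equal variances):
H₀: μ₁ = μ₂
H₁: μ₁ ≠ μ₂
df = n₁ + n₂ - 2 = 67
Pooled variance s_p² = [(n₁-1)s₁² + (n₂-1)s₂²] / (n₁ + n₂ - 2) = [(30)(10.72²) + (37)(10.82²)] / 67 = 116.1079
SE = √(s_p²(1/n₁ + 1/n₂)) = √(116.1079 × (1/31 + 1/38)) = 2.6079
t = (x̄₁ - x̄₂) / SE = (49.92 - 52.05) / 2.6079 = -2.13 / 2.6079 = -0.817
p-value = 0.4170

Since p-value > α = 0.1, we fail to reject H₀.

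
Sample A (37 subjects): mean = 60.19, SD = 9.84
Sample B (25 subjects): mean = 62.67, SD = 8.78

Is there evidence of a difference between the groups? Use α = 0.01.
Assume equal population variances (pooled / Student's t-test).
Student's two-sample t-test (equal variances):
H₀: μ₁ = μ₂
H₁: μ₁ ≠ μ₂
df = n₁ + n₂ - 2 = 60
Pooled variance s_p² = [(n₁-1)s₁² + (n₂-1)s₂²] / (n₁ + n₂ - 2) = [(36)(9.84²) + (24)(8.78²)] / 60 = 88.9307
SE = √(s_p²(1/n₁ + 1/n₂)) = √(88.9307 × (1/37 + 1/25)) = 2.4415
t = (x̄₁ - x̄₂) / SE = (60.19 - 62.67) / 2.4415 = -2.48 / 2.4415 = -1.016
p-value = 0.3138

Since p-value > α = 0.01, we fail to reject H₀.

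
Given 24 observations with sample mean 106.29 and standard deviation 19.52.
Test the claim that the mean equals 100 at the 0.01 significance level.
One-sample t-test:
H₀: μ = 100
H₁: μ ≠ 100
df = n - 1 = 23
t = (x̄ - μ₀) / (s/√n) = (106.29 - 100) / (19.52/√24) = 1.579
p-value = 0.1281

Since p-value > α = 0.01, we fail to reject H₀.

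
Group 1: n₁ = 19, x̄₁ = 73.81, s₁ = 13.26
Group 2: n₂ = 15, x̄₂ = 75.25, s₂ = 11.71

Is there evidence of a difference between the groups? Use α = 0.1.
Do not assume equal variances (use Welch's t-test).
Welch's two-sample t-test:
H₀: μ₁ = μ₂
H₁: μ₁ ≠ μ₂
s₁²/n₁ = 13.26²/19 = 9.2541,  s₂²/n₂ = 11.71²/15 = 9.1416
SE = √(s₁²/n₁ + s₂²/n₂) = √(9.2541 + 9.1416) = 4.2890
df (Welch-Satterthwaite) = (s₁²/n₁ + s₂²/n₂)² / [(s₁²/n₁)²/(n₁-1) + (s₂²/n₂)²/(n₂-1)] ≈ 31.55
t = (x̄₁ - x̄₂) / SE = (73.81 - 75.25) / 4.2890 = -1.44 / 4.2890 = -0.336
p-value = 0.7393

Since p-value > α = 0.1, we fail to reject H₀.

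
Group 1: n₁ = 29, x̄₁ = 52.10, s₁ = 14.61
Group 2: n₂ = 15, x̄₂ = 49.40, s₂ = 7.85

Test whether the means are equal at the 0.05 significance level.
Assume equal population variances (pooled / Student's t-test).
Student's two-sample t-test (equal variances):
H₀: μ₁ = μ₂
H₁: μ₁ ≠ μ₂
df = n₁ + n₂ - 2 = 42
Pooled variance s_p² = [(n₁-1)s₁² + (n₂-1)s₂²] / (n₁ + n₂ - 2) = [(28)(14.61²) + (14)(7.85²)] / 42 = 162.8422
SE = √(s_p²(1/n₁ + 1/n₂)) = √(162.8422 × (1/29 + 1/15)) = 4.0585
t = (x̄₁ - x̄₂) / SE = (52.10 - 49.40) / 4.0585 = 2.70 / 4.0585 = 0.665
p-value = 0.5095

Since p-value > α = 0.05, we fail to reject H₀.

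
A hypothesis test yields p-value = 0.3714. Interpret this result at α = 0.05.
Since p = 0.3714 > α = 0.05, fail to reject H₀.
There is insufficient evidence to reject the null hypothesis; the result is not statistically significant at the 0.05 level.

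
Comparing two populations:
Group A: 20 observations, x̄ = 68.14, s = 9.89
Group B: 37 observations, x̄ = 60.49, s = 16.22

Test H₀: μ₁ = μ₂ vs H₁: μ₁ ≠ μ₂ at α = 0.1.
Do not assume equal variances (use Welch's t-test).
Welch's two-sample t-test:
H₀: μ₁ = μ₂
H₁: μ₁ ≠ μ₂
s₁²/n₁ = 9.89²/20 = 4.8906,  s₂²/n₂ = 16.22²/37 = 7.1105
SE = √(s₁²/n₁ + s₂²/n₂) = √(4.8906 + 7.1105) = 3.4643
df (Welch-Satterthwaite) = (s₁²/n₁ + s₂²/n₂)² / [(s₁²/n₁)²/(n₁-1) + (s₂²/n₂)²/(n₂-1)] ≈ 54.08
t = (x̄₁ - x̄₂) / SE = (68.14 - 60.49) / 3.4643 = 7.65 / 3.4643 = 2.208
p-value = 0.0315

Since p-value < α = 0.1, we reject H₀.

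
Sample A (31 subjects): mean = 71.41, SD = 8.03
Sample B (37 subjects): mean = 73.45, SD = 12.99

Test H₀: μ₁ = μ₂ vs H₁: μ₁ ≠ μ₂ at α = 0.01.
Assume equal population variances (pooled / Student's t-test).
Student's two-sample t-test (equal variances):
H₀: μ₁ = μ₂
H₁: μ₁ ≠ μ₂
df = n₁ + n₂ - 2 = 66
Pooled variance s_p² = [(n₁-1)s₁² + (n₂-1)s₂²] / (n₁ + n₂ - 2) = [(30)(8.03²) + (36)(12.99²)] / 66 = 121.3496
SE = √(s_p²(1/n₁ + 1/n₂)) = √(121.3496 × (1/31 + 1/37)) = 2.6822
t = (x̄₁ - x̄₂) / SE = (71.41 - 73.45) / 2.6822 = -2.04 / 2.6822 = -0.761
p-value = 0.4496

Since p-value > α = 0.01, we fail to reject H₀.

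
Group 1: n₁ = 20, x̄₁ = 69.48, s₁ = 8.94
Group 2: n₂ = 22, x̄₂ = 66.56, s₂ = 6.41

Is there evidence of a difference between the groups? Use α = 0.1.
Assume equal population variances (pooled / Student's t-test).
Student's two-sample t-test (equal variances):
H₀: μ₁ = μ₂
H₁: μ₁ ≠ μ₂
df = n₁ + n₂ - 2 = 40
Pooled variance s_p² = [(n₁-1)s₁² + (n₂-1)s₂²] / (n₁ + n₂ - 2) = [(19)(8.94²) + (21)(6.41²)] / 40 = 59.5350
SE = √(s_p²(1/n₁ + 1/n₂)) = √(59.5350 × (1/20 + 1/22)) = 2.3839
t = (x̄₁ - x̄₂) / SE = (69.48 - 66.56) / 2.3839 = 2.92 / 2.3839 = 1.225
p-value = 0.2278

Since p-value > α = 0.1, we fail to reject H₀.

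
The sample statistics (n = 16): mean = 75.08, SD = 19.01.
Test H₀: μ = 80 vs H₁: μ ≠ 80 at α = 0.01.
One-sample t-test:
H₀: μ = 80
H₁: μ ≠ 80
df = n - 1 = 15
t = (x̄ - μ₀) / (s/√n) = (75.08 - 80) / (19.01/√16) = -1.035
p-value = 0.3170

Since p-value > α = 0.01, we fail to reject H₀.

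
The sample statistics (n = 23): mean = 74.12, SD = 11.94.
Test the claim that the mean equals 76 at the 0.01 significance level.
One-sample t-test:
H₀: μ = 76
H₁: μ ≠ 76
df = n - 1 = 22
t = (x̄ - μ₀) / (s/√n) = (74.12 - 76) / (11.94/√23) = -0.755
p-value = 0.4582

Since p-value > α = 0.01, we fail to reject H₀.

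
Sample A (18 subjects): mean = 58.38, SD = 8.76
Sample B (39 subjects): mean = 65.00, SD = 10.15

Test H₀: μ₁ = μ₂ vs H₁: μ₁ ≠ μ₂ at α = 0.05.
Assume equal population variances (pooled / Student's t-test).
Student's two-sample t-test (equal variances):
H₀: μ₁ = μ₂
H₁: μ₁ ≠ μ₂
df = n₁ + n₂ - 2 = 55
Pooled variance s_p² = [(n₁-1)s₁² + (n₂-1)s₂²] / (n₁ + n₂ - 2) = [(17)(8.76²) + (38)(10.15²)] / 55 = 94.8981
SE = √(s_p²(1/n₁ + 1/n₂)) = √(94.8981 × (1/18 + 1/39)) = 2.7759
t = (x̄₁ - x̄₂) / SE = (58.38 - 65.00) / 2.7759 = -6.62 / 2.7759 = -2.385
p-value = 0.0206

Since p-value < α = 0.05, we reject H₀.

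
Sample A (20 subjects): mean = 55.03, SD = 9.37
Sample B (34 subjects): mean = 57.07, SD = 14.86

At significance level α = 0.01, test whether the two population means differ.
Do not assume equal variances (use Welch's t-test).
Welch's two-sample t-test:
H₀: μ₁ = μ₂
H₁: μ₁ ≠ μ₂
s₁²/n₁ = 9.37²/20 = 4.3898,  s₂²/n₂ = 14.86²/34 = 6.4947
SE = √(s₁²/n₁ + s₂²/n₂) = √(4.3898 + 6.4947) = 3.2992
df (Welch-Satterthwaite) = (s₁²/n₁ + s₂²/n₂)² / [(s₁²/n₁)²/(n₁-1) + (s₂²/n₂)²/(n₂-1)] ≈ 51.68
t = (x̄₁ - x̄₂) / SE = (55.03 - 57.07) / 3.2992 = -2.04 / 3.2992 = -0.618
p-value = 0.5391

Since p-value > α = 0.01, we fail to reject H₀.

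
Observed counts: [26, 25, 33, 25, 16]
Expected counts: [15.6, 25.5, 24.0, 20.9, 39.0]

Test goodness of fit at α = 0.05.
Chi-square goodness of fit test:
H₀: observed counts match expected distribution
H₁: observed counts differ from expected distribution
df = k - 1 = 4
χ² = Σ(O - E)²/E
   = (26 - 15.6)²/15.6 + (25 - 25.5)²/25.5 + (33 - 24.0)²/24.0 + (25 - 20.9)²/20.9 + (16 - 39.0)²/39.0
   = 6.933 + 0.010 + 3.375 + 0.804 + 13.564
   = 24.69
p-value = 0.0001

Since p-value < α = 0.05, we reject H₀.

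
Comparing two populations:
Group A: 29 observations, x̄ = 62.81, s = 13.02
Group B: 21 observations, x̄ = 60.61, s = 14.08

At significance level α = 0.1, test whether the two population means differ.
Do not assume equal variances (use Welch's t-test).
Welch's two-sample t-test:
H₀: μ₁ = μ₂
H₁: μ₁ ≠ μ₂
s₁²/n₁ = 13.02²/29 = 5.8455,  s₂²/n₂ = 14.08²/21 = 9.4403
SE = √(s₁²/n₁ + s₂²/n₂) = √(5.8455 + 9.4403) = 3.9097
df (Welch-Satterthwaite) = (s₁²/n₁ + s₂²/n₂)² / [(s₁²/n₁)²/(n₁-1) + (s₂²/n₂)²/(n₂-1)] ≈ 41.16
t = (x̄₁ - x̄₂) / SE = (62.81 - 60.61) / 3.9097 = 2.20 / 3.9097 = 0.563
p-value = 0.5767

Since p-value > α = 0.1, we fail to reject H₀.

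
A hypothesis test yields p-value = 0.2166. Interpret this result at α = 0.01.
Since p = 0.2166 > α = 0.01, fail to reject H₀.
There is insufficient evidence to reject the null hypothesis; the result is not statistically significant at the 0.01 level.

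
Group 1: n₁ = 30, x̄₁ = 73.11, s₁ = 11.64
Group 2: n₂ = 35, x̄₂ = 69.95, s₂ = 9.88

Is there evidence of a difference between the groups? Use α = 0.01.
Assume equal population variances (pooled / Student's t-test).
Student's two-sample t-test (equal variances):
H₀: μ₁ = μ₂
H₁: μ₁ ≠ μ₂
df = n₁ + n₂ - 2 = 63
Pooled variance s_p² = [(n₁-1)s₁² + (n₂-1)s₂²] / (n₁ + n₂ - 2) = [(29)(11.64²) + (34)(9.88²)] / 63 = 115.0490
SE = √(s_p²(1/n₁ + 1/n₂)) = √(115.0490 × (1/30 + 1/35)) = 2.6687
t = (x̄₁ - x̄₂) / SE = (73.11 - 69.95) / 2.6687 = 3.16 / 2.6687 = 1.184
p-value = 0.2408

Since p-value > α = 0.01, we fail to reject H₀.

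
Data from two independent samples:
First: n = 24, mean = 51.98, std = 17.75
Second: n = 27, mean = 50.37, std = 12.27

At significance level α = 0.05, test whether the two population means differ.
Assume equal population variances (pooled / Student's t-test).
Student's two-sample t-test (equal variances):
H₀: μ₁ = μ₂
H₁: μ₁ ≠ μ₂
df = n₁ + n₂ - 2 = 49
Pooled variance s_p² = [(n₁-1)s₁² + (n₂-1)s₂²] / (n₁ + n₂ - 2) = [(23)(17.75²) + (26)(12.27²)] / 49 = 227.7717
SE = √(s_p²(1/n₁ + 1/n₂)) = √(227.7717 × (1/24 + 1/27)) = 4.2340
t = (x̄₁ - x̄₂) / SE = (51.98 - 50.37) / 4.2340 = 1.61 / 4.2340 = 0.380
p-value = 0.7054

Since p-value > α = 0.05, we fail to reject H₀.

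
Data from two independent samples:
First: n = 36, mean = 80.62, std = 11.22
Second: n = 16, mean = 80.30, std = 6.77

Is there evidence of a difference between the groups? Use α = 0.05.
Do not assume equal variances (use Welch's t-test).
Welch's two-sample t-test:
H₀: μ₁ = μ₂
H₁: μ₁ ≠ μ₂
s₁²/n₁ = 11.22²/36 = 3.4969,  s₂²/n₂ = 6.77²/16 = 2.8646
SE = √(s₁²/n₁ + s₂²/n₂) = √(3.4969 + 2.8646) = 2.5222
df (Welch-Satterthwaite) = (s₁²/n₁ + s₂²/n₂)² / [(s₁²/n₁)²/(n₁-1) + (s₂²/n₂)²/(n₂-1)] ≈ 45.14
t = (x̄₁ - x̄₂) / SE = (80.62 - 80.30) / 2.5222 = 0.32 / 2.5222 = 0.127
p-value = 0.8996

Since p-value > α = 0.05, we fail to reject H₀.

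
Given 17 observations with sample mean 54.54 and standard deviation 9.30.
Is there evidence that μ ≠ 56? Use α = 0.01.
One-sample t-test:
H₀: μ = 56
H₁: μ ≠ 56
df = n - 1 = 16
t = (x̄ - μ₀) / (s/√n) = (54.54 - 56) / (9.30/√17) = -0.647
p-value = 0.5266

Since p-value > α = 0.01, we fail to reject H₀.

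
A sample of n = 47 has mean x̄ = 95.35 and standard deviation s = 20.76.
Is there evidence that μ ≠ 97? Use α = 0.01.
One-sample t-test:
H₀: μ = 97
H₁: μ ≠ 97
df = n - 1 = 46
t = (x̄ - μ₀) / (s/√n) = (95.35 - 97) / (20.76/√47) = -0.545
p-value = 0.5885

Since p-value > α = 0.01, we fail to reject H₀.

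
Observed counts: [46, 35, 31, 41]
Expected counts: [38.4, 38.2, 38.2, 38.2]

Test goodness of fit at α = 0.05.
Chi-square goodness of fit test:
H₀: observed counts match expected distribution
H₁: observed counts differ from expected distribution
df = k - 1 = 3
χ² = Σ(O - E)²/E
   = (46 - 38.4)²/38.4 + (35 - 38.2)²/38.2 + (31 - 38.2)²/38.2 + (41 - 38.2)²/38.2
   = 1.504 + 0.268 + 1.357 + 0.205
   = 3.33
p-value = 0.3429

Since p-value > α = 0.05, we fail to reject H₀.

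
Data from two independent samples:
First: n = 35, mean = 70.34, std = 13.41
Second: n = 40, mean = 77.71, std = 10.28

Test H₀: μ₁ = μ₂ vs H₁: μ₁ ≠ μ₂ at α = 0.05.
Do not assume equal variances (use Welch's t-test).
Welch's two-sample t-test:
H₀: μ₁ = μ₂
H₁: μ₁ ≠ μ₂
s₁²/n₁ = 13.41²/35 = 5.1379,  s₂²/n₂ = 10.28²/40 = 2.6420
SE = √(s₁²/n₁ + s₂²/n₂) = √(5.1379 + 2.6420) = 2.7892
df (Welch-Satterthwaite) = (s₁²/n₁ + s₂²/n₂)² / [(s₁²/n₁)²/(n₁-1) + (s₂²/n₂)²/(n₂-1)] ≈ 63.35
t = (x̄₁ - x̄₂) / SE = (70.34 - 77.71) / 2.7892 = -7.37 / 2.7892 = -2.642
p-value = 0.0104

Since p-value < α = 0.05, we reject H₀.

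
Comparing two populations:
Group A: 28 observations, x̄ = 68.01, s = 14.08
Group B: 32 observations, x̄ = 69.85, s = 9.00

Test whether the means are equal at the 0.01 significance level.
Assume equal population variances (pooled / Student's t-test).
Student's two-sample t-test (equal variances):
H₀: μ₁ = μ₂
H₁: μ₁ ≠ μ₂
df = n₁ + n₂ - 2 = 58
Pooled variance s_p² = [(n₁-1)s₁² + (n₂-1)s₂²] / (n₁ + n₂ - 2) = [(27)(14.08²) + (31)(9.00²)] / 58 = 135.5802
SE = √(s_p²(1/n₁ + 1/n₂)) = √(135.5802 × (1/28 + 1/32)) = 3.0131
t = (x̄₁ - x̄₂) / SE = (68.01 - 69.85) / 3.0131 = -1.84 / 3.0131 = -0.611
p-value = 0.5438

Since p-value > α = 0.01, we fail to reject H₀.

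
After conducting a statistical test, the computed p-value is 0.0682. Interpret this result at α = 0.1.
Since p = 0.0682 < α = 0.1, reject H₀.
There is sufficient evidence to reject the null hypothesis; the result is statistically significant at the 0.1 level.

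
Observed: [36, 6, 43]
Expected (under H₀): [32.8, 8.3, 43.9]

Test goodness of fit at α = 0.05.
Chi-square goodness of fit test:
H₀: observed counts match expected distribution
H₁: observed counts differ from expected distribution
df = k - 1 = 2
χ² = Σ(O - E)²/E
   = (36 - 32.8)²/32.8 + (6 - 8.3)²/8.3 + (43 - 43.9)²/43.9
   = 0.312 + 0.637 + 0.018
   = 0.97
p-value = 0.6163

Since p-value > α = 0.05, we fail to reject H₀.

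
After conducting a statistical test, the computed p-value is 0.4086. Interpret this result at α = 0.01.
Since p = 0.4086 > α = 0.01, fail to reject H₀.
There is insufficient evidence to reject the null hypothesis; the result is not statistically significant at the 0.01 level.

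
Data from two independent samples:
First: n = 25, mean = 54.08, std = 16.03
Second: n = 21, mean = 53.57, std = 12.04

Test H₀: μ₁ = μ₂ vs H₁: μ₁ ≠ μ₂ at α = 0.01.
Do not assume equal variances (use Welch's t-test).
Welch's two-sample t-test:
H₀: μ₁ = μ₂
H₁: μ₁ ≠ μ₂
s₁²/n₁ = 16.03²/25 = 10.2784,  s₂²/n₂ = 12.04²/21 = 6.9029
SE = √(s₁²/n₁ + s₂²/n₂) = √(10.2784 + 6.9029) = 4.1450
df (Welch-Satterthwaite) = (s₁²/n₁ + s₂²/n₂)² / [(s₁²/n₁)²/(n₁-1) + (s₂²/n₂)²/(n₂-1)] ≈ 43.51
t = (x̄₁ - x̄₂) / SE = (54.08 - 53.57) / 4.1450 = 0.51 / 4.1450 = 0.123
p-value = 0.9026

Since p-value > α = 0.01, we fail to reject H₀.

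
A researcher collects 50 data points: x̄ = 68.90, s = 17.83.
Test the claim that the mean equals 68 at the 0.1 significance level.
One-sample t-test:
H₀: μ = 68
H₁: μ ≠ 68
df = n - 1 = 49
t = (x̄ - μ₀) / (s/√n) = (68.90 - 68) / (17.83/√50) = 0.357
p-value = 0.7227

Since p-value > α = 0.1, we fail to reject H₀.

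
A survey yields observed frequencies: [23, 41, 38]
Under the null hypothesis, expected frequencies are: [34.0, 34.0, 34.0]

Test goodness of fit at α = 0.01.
Chi-square goodness of fit test:
H₀: observed counts match expected distribution
H₁: observed counts differ from expected distribution
df = k - 1 = 2
χ² = Σ(O - E)²/E
   = (23 - 34.0)²/34.0 + (41 - 34.0)²/34.0 + (38 - 34.0)²/34.0
   = 3.559 + 1.441 + 0.471
   = 5.47
p-value = 0.0649

Since p-value > α = 0.01, we fail to reject H₀.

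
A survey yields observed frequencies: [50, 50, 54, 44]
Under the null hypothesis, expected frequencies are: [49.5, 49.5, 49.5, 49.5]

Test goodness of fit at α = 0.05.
Chi-square goodness of fit test:
H₀: observed counts match expected distribution
H₁: observed counts differ from expected distribution
df = k - 1 = 3
χ² = Σ(O - E)²/E
   = (50 - 49.5)²/49.5 + (50 - 49.5)²/49.5 + (54 - 49.5)²/49.5 + (44 - 49.5)²/49.5
   = 0.005 + 0.005 + 0.409 + 0.611
   = 1.03
p-value = 0.7939

Since p-value > α = 0.05, we fail to reject H₀.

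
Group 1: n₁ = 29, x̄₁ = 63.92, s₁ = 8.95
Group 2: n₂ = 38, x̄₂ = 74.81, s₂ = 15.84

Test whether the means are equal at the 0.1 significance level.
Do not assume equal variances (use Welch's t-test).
Welch's two-sample t-test:
H₀: μ₁ = μ₂
H₁: μ₁ ≠ μ₂
s₁²/n₁ = 8.95²/29 = 2.7622,  s₂²/n₂ = 15.84²/38 = 6.6028
SE = √(s₁²/n₁ + s₂²/n₂) = √(2.7622 + 6.6028) = 3.0602
df (Welch-Satterthwaite) = (s₁²/n₁ + s₂²/n₂)² / [(s₁²/n₁)²/(n₁-1) + (s₂²/n₂)²/(n₂-1)] ≈ 60.45
t = (x̄₁ - x̄₂) / SE = (63.92 - 74.81) / 3.0602 = -10.89 / 3.0602 = -3.559
p-value = 0.0007

Since p-value < α = 0.1, we reject H₀.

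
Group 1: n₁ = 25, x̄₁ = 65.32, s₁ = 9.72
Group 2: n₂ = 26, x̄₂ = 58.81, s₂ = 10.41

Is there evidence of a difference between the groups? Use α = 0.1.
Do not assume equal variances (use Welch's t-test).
Welch's two-sample t-test:
H₀: μ₁ = μ₂
H₁: μ₁ ≠ μ₂
s₁²/n₁ = 9.72²/25 = 3.7791,  s₂²/n₂ = 10.41²/26 = 4.1680
SE = √(s₁²/n₁ + s₂²/n₂) = √(3.7791 + 4.1680) = 2.8191
df (Welch-Satterthwaite) = (s₁²/n₁ + s₂²/n₂)² / [(s₁²/n₁)²/(n₁-1) + (s₂²/n₂)²/(n₂-1)] ≈ 48.96
t = (x̄₁ - x̄₂) / SE = (65.32 - 58.81) / 2.8191 = 6.51 / 2.8191 = 2.309
p-value = 0.0252

Since p-value < α = 0.1, we reject H₀.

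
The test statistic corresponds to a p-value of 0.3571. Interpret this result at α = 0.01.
Since p = 0.3571 > α = 0.01, fail to reject H₀.
There is insufficient evidence to reject the null hypothesis; the result is not statistically significant at the 0.01 level.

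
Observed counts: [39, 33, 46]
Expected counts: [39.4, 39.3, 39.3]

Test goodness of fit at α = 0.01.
Chi-square goodness of fit test:
H₀: observed counts match expected distribution
H₁: observed counts differ from expected distribution
df = k - 1 = 2
χ² = Σ(O - E)²/E
   = (39 - 39.4)²/39.4 + (33 - 39.3)²/39.3 + (46 - 39.3)²/39.3
   = 0.004 + 1.010 + 1.142
   = 2.16
p-value = 0.3402

Since p-value > α = 0.01, we fail to reject H₀.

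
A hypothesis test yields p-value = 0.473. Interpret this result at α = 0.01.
Since p = 0.473 > α = 0.01, fail to reject H₀.
There is insufficient evidence to reject the null hypothesis; the result is not statistically significant at the 0.01 level.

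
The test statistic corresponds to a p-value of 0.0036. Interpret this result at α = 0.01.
Since p = 0.0036 < α = 0.01, reject H₀.
There is sufficient evidence to reject the null hypothesis; the result is statistically significant at the 0.01 level.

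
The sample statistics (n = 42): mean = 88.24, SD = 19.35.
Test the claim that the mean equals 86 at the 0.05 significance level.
One-sample t-test:
H₀: μ = 86
H₁: μ ≠ 86
df = n - 1 = 41
t = (x̄ - μ₀) / (s/√n) = (88.24 - 86) / (19.35/√42) = 0.750
p-value = 0.4574

Since p-value > α = 0.05, we fail to reject H₀.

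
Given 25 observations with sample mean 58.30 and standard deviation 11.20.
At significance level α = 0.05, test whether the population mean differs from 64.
One-sample t-test:
H₀: μ = 64
H₁: μ ≠ 64
df = n - 1 = 24
t = (x̄ - μ₀) / (s/√n) = (58.30 - 64) / (11.20/√25) = -2.545
p-value = 0.0178

Since p-value < α = 0.05, we reject H₀.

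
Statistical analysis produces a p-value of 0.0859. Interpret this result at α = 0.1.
Since p = 0.0859 < α = 0.1, reject H₀.
There is sufficient evidence to reject the null hypothesis; the result is statistically significant at the 0.1 level.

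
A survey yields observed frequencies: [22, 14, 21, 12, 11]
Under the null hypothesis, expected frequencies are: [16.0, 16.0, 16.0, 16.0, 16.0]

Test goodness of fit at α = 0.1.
Chi-square goodness of fit test:
H₀: observed counts match expected distribution
H₁: observed counts differ from expected distribution
df = k - 1 = 4
χ² = Σ(O - E)²/E
   = (22 - 16.0)²/16.0 + (14 - 16.0)²/16.0 + (21 - 16.0)²/16.0 + (12 - 16.0)²/16.0 + (11 - 16.0)²/16.0
   = 2.250 + 0.250 + 1.562 + 1.000 + 1.562
   = 6.62
p-value = 0.1571

Since p-value > α = 0.1, we fail to reject H₀.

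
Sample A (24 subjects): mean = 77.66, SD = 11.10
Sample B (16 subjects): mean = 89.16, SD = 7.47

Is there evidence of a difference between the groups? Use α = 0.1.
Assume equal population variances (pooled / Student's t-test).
Student's two-sample t-test (equal variances):
H₀: μ₁ = μ₂
H₁: μ₁ ≠ μ₂
df = n₁ + n₂ - 2 = 38
Pooled variance s_p² = [(n₁-1)s₁² + (n₂-1)s₂²] / (n₁ + n₂ - 2) = [(23)(11.10²) + (15)(7.47²)] / 38 = 96.6011
SE = √(s_p²(1/n₁ + 1/n₂)) = √(96.6011 × (1/24 + 1/16)) = 3.1722
t = (x̄₁ - x̄₂) / SE = (77.66 - 89.16) / 3.1722 = -11.50 / 3.1722 = -3.625
p-value = 0.0008

Since p-value < α = 0.1, we reject H₀.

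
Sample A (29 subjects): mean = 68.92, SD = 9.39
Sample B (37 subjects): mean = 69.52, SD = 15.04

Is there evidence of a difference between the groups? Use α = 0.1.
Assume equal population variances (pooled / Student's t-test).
Student's two-sample t-test (equal variances):
H₀: μ₁ = μ₂
H₁: μ₁ ≠ μ₂
df = n₁ + n₂ - 2 = 64
Pooled variance s_p² = [(n₁-1)s₁² + (n₂-1)s₂²] / (n₁ + n₂ - 2) = [(28)(9.39²) + (36)(15.04²)] / 64 = 165.8137
SE = √(s_p²(1/n₁ + 1/n₂)) = √(165.8137 × (1/29 + 1/37)) = 3.1936
t = (x̄₁ - x̄₂) / SE = (68.92 - 69.52) / 3.1936 = -0.60 / 3.1936 = -0.188
p-value = 0.8516

Since p-value > α = 0.1, we fail to reject H₀.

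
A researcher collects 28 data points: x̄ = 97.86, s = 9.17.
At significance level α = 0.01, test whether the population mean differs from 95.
One-sample t-test:
H₀: μ = 95
H₁: μ ≠ 95
df = n - 1 = 27
t = (x̄ - μ₀) / (s/√n) = (97.86 - 95) / (9.17/√28) = 1.650
p-value = 0.1105

Since p-value > α = 0.01, we fail to reject H₀.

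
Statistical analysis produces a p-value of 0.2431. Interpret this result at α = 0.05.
Since p = 0.2431 > α = 0.05, fail to reject H₀.
There is insufficient evidence to reject the null hypothesis; the result is not statistically significant at the 0.05 level.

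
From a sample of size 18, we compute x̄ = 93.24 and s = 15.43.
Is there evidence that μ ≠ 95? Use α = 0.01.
One-sample t-test:
H₀: μ = 95
H₁: μ ≠ 95
df = n - 1 = 17
t = (x̄ - μ₀) / (s/√n) = (93.24 - 95) / (15.43/√18) = -0.484
p-value = 0.6346

Since p-value > α = 0.01, we fail to reject H₀.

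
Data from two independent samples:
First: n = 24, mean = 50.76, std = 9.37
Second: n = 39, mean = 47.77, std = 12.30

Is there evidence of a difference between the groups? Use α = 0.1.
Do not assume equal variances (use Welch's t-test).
Welch's two-sample t-test:
H₀: μ₁ = μ₂
H₁: μ₁ ≠ μ₂
s₁²/n₁ = 9.37²/24 = 3.6582,  s₂²/n₂ = 12.30²/39 = 3.8792
SE = √(s₁²/n₁ + s₂²/n₂) = √(3.6582 + 3.8792) = 2.7454
df (Welch-Satterthwaite) = (s₁²/n₁ + s₂²/n₂)² / [(s₁²/n₁)²/(n₁-1) + (s₂²/n₂)²/(n₂-1)] ≈ 58.10
t = (x̄₁ - x̄₂) / SE = (50.76 - 47.77) / 2.7454 = 2.99 / 2.7454 = 1.089
p-value = 0.2806

Since p-value > α = 0.1, we fail to reject H₀.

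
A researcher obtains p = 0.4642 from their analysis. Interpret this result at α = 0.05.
Since p = 0.4642 > α = 0.05, fail to reject H₀.
There is insufficient evidence to reject the null hypothesis; the result is not statistically significant at the 0.05 level.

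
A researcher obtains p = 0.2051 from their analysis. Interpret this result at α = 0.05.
Since p = 0.2051 > α = 0.05, fail to reject H₀.
There is insufficient evidence to reject the null hypothesis; the result is not statistically significant at the 0.05 level.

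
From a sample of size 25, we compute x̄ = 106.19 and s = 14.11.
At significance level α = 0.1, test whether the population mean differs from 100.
One-sample t-test:
H₀: μ = 100
H₁: μ ≠ 100
df = n - 1 = 24
t = (x̄ - μ₀) / (s/√n) = (106.19 - 100) / (14.11/√25) = 2.193
p-value = 0.0382

Since p-value < α = 0.1, we reject H₀.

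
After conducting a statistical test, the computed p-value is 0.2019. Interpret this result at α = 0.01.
Since p = 0.2019 > α = 0.01, fail to reject H₀.
There is insufficient evidence to reject the null hypothesis; the result is not statistically significant at the 0.01 level.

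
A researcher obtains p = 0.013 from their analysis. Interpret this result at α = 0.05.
Since p = 0.013 < α = 0.05, reject H₀.
There is sufficient evidence to reject the null hypothesis; the result is statistically significant at the 0.05 level.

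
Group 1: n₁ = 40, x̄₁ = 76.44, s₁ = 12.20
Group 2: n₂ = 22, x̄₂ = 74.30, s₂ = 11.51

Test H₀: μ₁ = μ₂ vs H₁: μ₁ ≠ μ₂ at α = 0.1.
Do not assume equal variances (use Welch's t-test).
Welch's two-sample t-test:
H₀: μ₁ = μ₂
H₁: μ₁ ≠ μ₂
s₁²/n₁ = 12.20²/40 = 3.7210,  s₂²/n₂ = 11.51²/22 = 6.0218
SE = √(s₁²/n₁ + s₂²/n₂) = √(3.7210 + 6.0218) = 3.1213
df (Welch-Satterthwaite) = (s₁²/n₁ + s₂²/n₂)² / [(s₁²/n₁)²/(n₁-1) + (s₂²/n₂)²/(n₂-1)] ≈ 45.60
t = (x̄₁ - x̄₂) / SE = (76.44 - 74.30) / 3.1213 = 2.14 / 3.1213 = 0.686
p-value = 0.4964

Since p-value > α = 0.1, we fail to reject H₀.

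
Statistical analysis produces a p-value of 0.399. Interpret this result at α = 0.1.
Since p = 0.399 > α = 0.1, fail to reject H₀.
There is insufficient evidence to reject the null hypothesis; the result is not statistically significant at the 0.1 level.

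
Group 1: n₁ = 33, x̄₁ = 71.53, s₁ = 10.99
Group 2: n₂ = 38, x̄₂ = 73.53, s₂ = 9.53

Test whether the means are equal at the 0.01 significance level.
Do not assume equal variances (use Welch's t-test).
Welch's two-sample t-test:
H₀: μ₁ = μ₂
H₁: μ₁ ≠ μ₂
s₁²/n₁ = 10.99²/33 = 3.6600,  s₂²/n₂ = 9.53²/38 = 2.3900
SE = √(s₁²/n₁ + s₂²/n₂) = √(3.6600 + 2.3900) = 2.4597
df (Welch-Satterthwaite) = (s₁²/n₁ + s₂²/n₂)² / [(s₁²/n₁)²/(n₁-1) + (s₂²/n₂)²/(n₂-1)] ≈ 63.88
t = (x̄₁ - x̄₂) / SE = (71.53 - 73.53) / 2.4597 = -2.00 / 2.4597 = -0.813
p-value = 0.4192

Since p-value > α = 0.01, we fail to reject H₀.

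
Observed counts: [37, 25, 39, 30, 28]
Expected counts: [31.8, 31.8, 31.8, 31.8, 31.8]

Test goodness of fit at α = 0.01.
Chi-square goodness of fit test:
H₀: observed counts match expected distribution
H₁: observed counts differ from expected distribution
df = k - 1 = 4
χ² = Σ(O - E)²/E
   = (37 - 31.8)²/31.8 + (25 - 31.8)²/31.8 + (39 - 31.8)²/31.8 + (30 - 31.8)²/31.8 + (28 - 31.8)²/31.8
   = 0.850 + 1.454 + 1.630 + 0.102 + 0.454
   = 4.49
p-value = 0.3437

Since p-value > α = 0.01, we fail to reject H₀.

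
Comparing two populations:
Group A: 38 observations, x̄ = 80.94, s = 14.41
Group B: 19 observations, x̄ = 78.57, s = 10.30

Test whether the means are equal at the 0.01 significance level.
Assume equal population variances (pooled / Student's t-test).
Student's two-sample t-test (equal variances):
H₀: μ₁ = μ₂
H₁: μ₁ ≠ μ₂
df = n₁ + n₂ - 2 = 55
Pooled variance s_p² = [(n₁-1)s₁² + (n₂-1)s₂²] / (n₁ + n₂ - 2) = [(37)(14.41²) + (18)(10.30²)] / 55 = 174.4109
SE = √(s_p²(1/n₁ + 1/n₂)) = √(174.4109 × (1/38 + 1/19)) = 3.7107
t = (x̄₁ - x̄₂) / SE = (80.94 - 78.57) / 3.7107 = 2.37 / 3.7107 = 0.639
p-value = 0.5257

Since p-value > α = 0.01, we fail to reject H₀.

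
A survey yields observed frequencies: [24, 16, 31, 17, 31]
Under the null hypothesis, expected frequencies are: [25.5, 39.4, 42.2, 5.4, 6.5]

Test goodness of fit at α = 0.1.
Chi-square goodness of fit test:
H₀: observed counts match expected distribution
H₁: observed counts differ from expected distribution
df = k - 1 = 4
χ² = Σ(O - E)²/E
   = (24 - 25.5)²/25.5 + (16 - 39.4)²/39.4 + (31 - 42.2)²/42.2 + (17 - 5.4)²/5.4 + (31 - 6.5)²/6.5
   = 0.088 + 13.897 + 2.973 + 24.919 + 92.346
   = 134.22
p-value < 0.0001

Since p-value < α = 0.1, we reject H₀.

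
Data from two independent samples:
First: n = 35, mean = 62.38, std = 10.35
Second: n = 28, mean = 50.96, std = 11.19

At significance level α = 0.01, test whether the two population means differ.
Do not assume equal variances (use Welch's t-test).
Welch's two-sample t-test:
H₀: μ₁ = μ₂
H₁: μ₁ ≠ μ₂
s₁²/n₁ = 10.35²/35 = 3.0606,  s₂²/n₂ = 11.19²/28 = 4.4720
SE = √(s₁²/n₁ + s₂²/n₂) = √(3.0606 + 4.4720) = 2.7446
df (Welch-Satterthwaite) = (s₁²/n₁ + s₂²/n₂)² / [(s₁²/n₁)²/(n₁-1) + (s₂²/n₂)²/(n₂-1)] ≈ 55.84
t = (x̄₁ - x̄₂) / SE = (62.38 - 50.96) / 2.7446 = 11.42 / 2.7446 = 4.161
p-value = 0.0001

Since p-value < α = 0.01, we reject H₀.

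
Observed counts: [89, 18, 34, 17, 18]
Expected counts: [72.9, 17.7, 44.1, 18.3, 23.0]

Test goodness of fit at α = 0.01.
Chi-square goodness of fit test:
H₀: observed counts match expected distribution
H₁: observed counts differ from expected distribution
df = k - 1 = 4
χ² = Σ(O - E)²/E
   = (89 - 72.9)²/72.9 + (18 - 17.7)²/17.7 + (34 - 44.1)²/44.1 + (17 - 18.3)²/18.3 + (18 - 23.0)²/23.0
   = 3.556 + 0.005 + 2.313 + 0.092 + 1.087
   = 7.05
p-value = 0.1331

Since p-value > α = 0.01, we fail to reject H₀.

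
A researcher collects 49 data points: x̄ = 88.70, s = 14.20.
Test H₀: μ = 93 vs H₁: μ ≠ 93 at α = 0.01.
One-sample t-test:
H₀: μ = 93
H₁: μ ≠ 93
df = n - 1 = 48
t = (x̄ - μ₀) / (s/√n) = (88.70 - 93) / (14.20/√49) = -2.120
p-value = 0.0392

Since p-value > α = 0.01, we fail to reject H₀.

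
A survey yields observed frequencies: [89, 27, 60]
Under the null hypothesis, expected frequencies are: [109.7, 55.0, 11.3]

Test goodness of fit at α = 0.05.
Chi-square goodness of fit test:
H₀: observed counts match expected distribution
H₁: observed counts differ from expected distribution
df = k - 1 = 2
χ² = Σ(O - E)²/E
   = (89 - 109.7)²/109.7 + (27 - 55.0)²/55.0 + (60 - 11.3)²/11.3
   = 3.906 + 14.255 + 209.884
   = 228.04
p-value < 0.0001

Since p-value < α = 0.05, we reject H₀.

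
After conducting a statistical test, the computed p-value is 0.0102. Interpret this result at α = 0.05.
Since p = 0.0102 < α = 0.05, reject H₀.
There is sufficient evidence to reject the null hypothesis; the result is statistically significant at the 0.05 level.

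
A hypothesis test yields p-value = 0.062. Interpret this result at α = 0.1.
Since p = 0.062 < α = 0.1, reject H₀.
There is sufficient evidence to reject the null hypothesis; the result is statistically significant at the 0.1 level.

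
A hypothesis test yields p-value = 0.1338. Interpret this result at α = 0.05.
Since p = 0.1338 > α = 0.05, fail to reject H₀.
There is insufficient evidence to reject the null hypothesis; the result is not statistically significant at the 0.05 level.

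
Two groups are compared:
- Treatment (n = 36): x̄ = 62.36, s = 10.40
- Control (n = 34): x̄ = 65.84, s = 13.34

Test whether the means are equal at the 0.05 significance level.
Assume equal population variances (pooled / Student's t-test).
Student's two-sample t-test (equal variances):
H₀: μ₁ = μ₂
H₁: μ₁ ≠ μ₂
df = n₁ + n₂ - 2 = 68
Pooled variance s_p² = [(n₁-1)s₁² + (n₂-1)s₂²] / (n₁ + n₂ - 2) = [(35)(10.40²) + (33)(13.34²)] / 68 = 142.0314
SE = √(s_p²(1/n₁ + 1/n₂)) = √(142.0314 × (1/36 + 1/34)) = 2.8500
t = (x̄₁ - x̄₂) / SE = (62.36 - 65.84) / 2.8500 = -3.48 / 2.8500 = -1.221
p-value = 0.2263

Since p-value > α = 0.05, we fail to reject H₀.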